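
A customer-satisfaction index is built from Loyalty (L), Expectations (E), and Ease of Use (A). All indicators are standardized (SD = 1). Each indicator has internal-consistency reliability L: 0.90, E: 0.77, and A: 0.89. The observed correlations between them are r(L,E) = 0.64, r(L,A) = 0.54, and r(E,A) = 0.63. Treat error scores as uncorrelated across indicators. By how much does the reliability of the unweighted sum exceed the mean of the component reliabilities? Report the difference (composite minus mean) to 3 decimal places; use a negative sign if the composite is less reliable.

0.080

Var(sum) = 3 + 3.62 = 6.62; true-score variance = 2.56 + 3.62 = 6.18; composite reliability = 0.9335.
Mean component reliability = 0.8533.
Difference = 0.9335 − 0.8533 = 0.080.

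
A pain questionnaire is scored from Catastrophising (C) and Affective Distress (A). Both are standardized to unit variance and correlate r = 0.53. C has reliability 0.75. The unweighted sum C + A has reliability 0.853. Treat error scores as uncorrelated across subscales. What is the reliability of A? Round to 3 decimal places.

Var(C+A) = 2 + 2·0.53 = 3.060.
True-score variance = ρ_C + ρ_A + 2·0.53, so 0.853 = (0.75 + ρ_A + 1.06) / 3.060.
ρ_A = 0.853·3.060 − 0.75 − 1.06 = 0.800.

0.800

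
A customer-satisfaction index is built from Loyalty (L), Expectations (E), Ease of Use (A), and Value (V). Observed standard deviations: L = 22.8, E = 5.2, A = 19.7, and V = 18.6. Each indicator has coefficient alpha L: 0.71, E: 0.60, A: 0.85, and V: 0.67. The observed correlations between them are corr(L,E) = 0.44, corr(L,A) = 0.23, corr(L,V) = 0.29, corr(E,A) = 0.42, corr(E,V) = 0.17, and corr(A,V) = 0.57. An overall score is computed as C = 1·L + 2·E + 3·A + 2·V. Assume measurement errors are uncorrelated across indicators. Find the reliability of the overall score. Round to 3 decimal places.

Var(C) = 22.8² + 2²·5.2² + 3²·19.7² + 2²·18.6² + 2·[2·22.8·5.2·0.44 + 3·22.8·19.7·0.23 + 2·22.8·18.6·0.29 + 6·5.2·19.7·0.42 + 4·5.2·18.6·0.17 + 6·19.7·18.6·0.57] = 5504.65 + 4474.59 = 9979.24.
With uncorrelated errors the cross-covariances are all true-score covariance, so they carry over unchanged; only the diagonal terms shrink to ρᵢσᵢ².
True-score variance = [22.8²·0.71 + 2²·5.2²·0.60 + 3²·19.7²·0.85 + 2²·18.6²·0.67] + 4474.59 = 4330.04 + 4474.59 = 8804.63.
Reliability = 8804.63 / 9979.24 = 0.882.

0.882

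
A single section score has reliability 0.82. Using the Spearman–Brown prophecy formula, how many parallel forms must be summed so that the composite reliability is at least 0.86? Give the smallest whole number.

k ≥ ρ*(1−ρ₁)/(ρ₁(1−ρ*)) = 0.86·0.18 / (0.82·0.14) = 1.348.
Smallest integer k = 2.

2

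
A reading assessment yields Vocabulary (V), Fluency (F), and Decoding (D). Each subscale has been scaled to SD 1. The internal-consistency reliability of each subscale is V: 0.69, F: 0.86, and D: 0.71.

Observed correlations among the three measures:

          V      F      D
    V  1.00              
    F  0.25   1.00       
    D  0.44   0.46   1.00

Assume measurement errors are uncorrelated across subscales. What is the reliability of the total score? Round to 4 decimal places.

Var(V+F+D) = 3 + 2·[0.25 + 0.44 + 0.46] = 3 + 2.3 = 5.3.
Because errors are independent across components, Cov(Tᵢ,Tⱼ) = Cov(Xᵢ,Xⱼ); the off-diagonal part of the true-score variance is the same as above.
True-score variance = [0.69 + 0.86 + 0.71] + 2.3 = 2.26 + 2.3 = 4.56.
Reliability = 4.56 / 5.3 = 0.8604.

0.8604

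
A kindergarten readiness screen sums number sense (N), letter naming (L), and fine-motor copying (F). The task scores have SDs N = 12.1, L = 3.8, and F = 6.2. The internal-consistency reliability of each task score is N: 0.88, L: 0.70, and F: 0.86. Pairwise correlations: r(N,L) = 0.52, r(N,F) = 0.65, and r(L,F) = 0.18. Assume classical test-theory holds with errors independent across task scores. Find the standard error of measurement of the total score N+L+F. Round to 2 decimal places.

Var(total) = 199.29 + 153.827 = 353.117.
True-score variance = 172.007 + 153.827 = 325.834, so reliability = 0.9227.
Error variance = 353.117 − 325.834 = 27.2828; SEM = √27.2828 = 5.22.

5.22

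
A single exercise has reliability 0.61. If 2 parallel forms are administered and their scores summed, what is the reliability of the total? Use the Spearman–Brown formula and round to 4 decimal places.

0.7578

ρ_k = kρ / (1 + (k−1)ρ) = 2·0.61 / (1 + 1·0.61) = 1.220 / 1.610 = 0.7578.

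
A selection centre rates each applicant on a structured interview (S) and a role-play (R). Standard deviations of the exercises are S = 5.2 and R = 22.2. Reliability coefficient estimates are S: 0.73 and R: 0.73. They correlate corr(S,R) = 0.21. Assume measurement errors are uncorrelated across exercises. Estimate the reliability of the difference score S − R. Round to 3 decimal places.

Var(S−R) = 5.2² + 22.2² − 2·5.2·22.2·0.21 = 519.88 − 48.4848 = 471.395.
Because errors are independent across components, Cov(Tᵢ,Tⱼ) = Cov(Xᵢ,Xⱼ); the off-diagonal part of the true-score variance is the same as above.
True-score variance = [5.2²·0.73 + 22.2²·0.73] − 48.4848 = 379.512 − 48.4848 = 331.028.
Reliability = 331.028 / 471.395 = 0.702.

0.702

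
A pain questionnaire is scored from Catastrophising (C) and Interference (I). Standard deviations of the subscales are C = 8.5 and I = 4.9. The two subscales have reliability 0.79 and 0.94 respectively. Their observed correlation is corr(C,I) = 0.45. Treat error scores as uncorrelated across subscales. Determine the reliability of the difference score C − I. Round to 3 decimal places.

0.717

Var(C−I) = 8.5² + 4.9² − 2·8.5·4.9·0.45 = 96.26 − 37.485 = 58.775.
Because errors are independent across components, Cov(Tᵢ,Tⱼ) = Cov(Xᵢ,Xⱼ); the off-diagonal part of the true-score variance is the same as above.
True-score variance = [8.5²·0.79 + 4.9²·0.94] − 37.485 = 79.6469 − 37.485 = 42.1619.
Reliability = 42.1619 / 58.775 = 0.717.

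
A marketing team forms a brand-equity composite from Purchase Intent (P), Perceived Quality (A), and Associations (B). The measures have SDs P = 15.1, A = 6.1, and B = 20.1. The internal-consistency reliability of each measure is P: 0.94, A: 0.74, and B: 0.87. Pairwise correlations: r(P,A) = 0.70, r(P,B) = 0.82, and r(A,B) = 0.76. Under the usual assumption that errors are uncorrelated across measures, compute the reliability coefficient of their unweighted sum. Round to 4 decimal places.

0.9488

Var(P+A+B) = 15.1² + 6.1² + 20.1² + 2·[15.1·6.1·0.70 + 15.1·20.1·0.82 + 6.1·20.1·0.76] = 669.23 + 813.078 = 1482.31.
Under uncorrelated errors the observed covariances equal the true-score covariances, so only the own-variance terms attenuate.
True-score variance = [15.1²·0.94 + 6.1²·0.74 + 20.1²·0.87] + 813.078 = 593.354 + 813.078 = 1406.43.
Reliability = 1406.43 / 1482.31 = 0.9488.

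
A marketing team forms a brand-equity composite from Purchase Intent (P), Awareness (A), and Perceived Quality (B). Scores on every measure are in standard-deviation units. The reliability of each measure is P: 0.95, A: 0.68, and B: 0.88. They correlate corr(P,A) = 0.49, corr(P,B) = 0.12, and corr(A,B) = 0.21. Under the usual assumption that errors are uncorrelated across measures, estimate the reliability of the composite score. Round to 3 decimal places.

0.894

Var(P+A+B) = 3 + 2·[0.49 + 0.12 + 0.21] = 3 + 1.64 = 4.64.
With uncorrelated errors the cross-covariances are all true-score covariance, so they carry over unchanged; only the diagonal terms shrink to ρᵢσᵢ².
True-score variance = [0.95 + 0.68 + 0.88] + 1.64 = 2.51 + 1.64 = 4.15.
Reliability = 4.15 / 4.64 = 0.894.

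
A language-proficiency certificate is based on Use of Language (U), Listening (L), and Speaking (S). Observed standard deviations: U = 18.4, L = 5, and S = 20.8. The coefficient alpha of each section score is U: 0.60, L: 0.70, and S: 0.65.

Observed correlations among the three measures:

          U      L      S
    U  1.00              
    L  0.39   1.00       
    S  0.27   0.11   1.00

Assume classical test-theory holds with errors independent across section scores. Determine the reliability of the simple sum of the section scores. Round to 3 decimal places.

0.732

Var(U+L+S) = 18.4² + 5² + 20.8² + 2·[18.4·5·0.39 + 18.4·20.8·0.27 + 5·20.8·0.11] = 796.2 + 301.309 = 1097.51.
Under uncorrelated errors the observed covariances equal the true-score covariances, so only the own-variance terms attenuate.
True-score variance = [18.4²·0.60 + 5²·0.70 + 20.8²·0.65] + 301.309 = 501.852 + 301.309 = 803.161.
Reliability = 803.161 / 1097.51 = 0.732.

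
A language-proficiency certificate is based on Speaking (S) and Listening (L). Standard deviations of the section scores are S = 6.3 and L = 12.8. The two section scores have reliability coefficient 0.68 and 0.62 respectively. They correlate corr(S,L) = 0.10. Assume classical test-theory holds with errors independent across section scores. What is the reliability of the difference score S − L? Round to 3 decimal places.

Var(S−L) = 6.3² + 12.8² − 2·6.3·12.8·0.10 = 203.53 − 16.128 = 187.402.
Under uncorrelated errors the observed covariances equal the true-score covariances, so only the own-variance terms attenuate.
True-score variance = [6.3²·0.68 + 12.8²·0.62] − 16.128 = 128.57 − 16.128 = 112.442.
Reliability = 112.442 / 187.402 = 0.600.

0.600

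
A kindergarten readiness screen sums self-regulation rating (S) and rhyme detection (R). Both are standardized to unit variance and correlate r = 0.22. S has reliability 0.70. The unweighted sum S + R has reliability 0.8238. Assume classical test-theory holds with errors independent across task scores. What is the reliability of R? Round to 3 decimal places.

0.870

Var(S+R) = 2 + 2·0.22 = 2.440.
True-score variance = ρ_S + ρ_R + 2·0.22, so 0.8238 = (0.70 + ρ_R + 0.44) / 2.440.
ρ_R = 0.8238·2.440 − 0.70 − 0.44 = 0.870.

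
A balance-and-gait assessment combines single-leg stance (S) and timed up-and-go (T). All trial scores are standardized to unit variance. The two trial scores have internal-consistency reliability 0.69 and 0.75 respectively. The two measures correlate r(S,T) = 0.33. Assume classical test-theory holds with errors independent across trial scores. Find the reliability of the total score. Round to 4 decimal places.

0.7895

Var(S+T) = 2 + 2·[0.33] = 2 + 0.66 = 2.66.
With uncorrelated errors the cross-covariances are all true-score covariance, so they carry over unchanged; only the diagonal terms shrink to ρᵢσᵢ².
True-score variance = [0.69 + 0.75] + 0.66 = 1.44 + 0.66 = 2.1.
Reliability = 2.1 / 2.66 = 0.7895.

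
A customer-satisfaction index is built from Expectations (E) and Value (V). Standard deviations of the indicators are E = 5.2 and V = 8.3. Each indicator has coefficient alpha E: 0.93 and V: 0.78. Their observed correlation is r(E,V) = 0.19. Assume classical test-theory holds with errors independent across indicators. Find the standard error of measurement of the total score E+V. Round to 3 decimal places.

4.129

Var(total) = 95.93 + 16.4008 = 112.331.
True-score variance = 78.8814 + 16.4008 = 95.2822, so reliability = 0.8482.
Error variance = 112.331 − 95.2822 = 17.0486; SEM = √17.0486 = 4.129.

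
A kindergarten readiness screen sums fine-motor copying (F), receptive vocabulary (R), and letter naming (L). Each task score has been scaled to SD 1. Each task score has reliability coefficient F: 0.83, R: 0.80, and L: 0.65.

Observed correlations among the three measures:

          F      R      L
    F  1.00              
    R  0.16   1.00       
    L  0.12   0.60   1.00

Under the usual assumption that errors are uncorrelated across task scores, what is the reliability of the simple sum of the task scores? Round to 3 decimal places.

0.849

Var(F+R+L) = 3 + 2·[0.16 + 0.12 + 0.60] = 3 + 1.76 = 4.76.
Under uncorrelated errors the observed covariances equal the true-score covariances, so only the own-variance terms attenuate.
True-score variance = [0.83 + 0.80 + 0.65] + 1.76 = 2.28 + 1.76 = 4.04.
Reliability = 4.04 / 4.76 = 0.849.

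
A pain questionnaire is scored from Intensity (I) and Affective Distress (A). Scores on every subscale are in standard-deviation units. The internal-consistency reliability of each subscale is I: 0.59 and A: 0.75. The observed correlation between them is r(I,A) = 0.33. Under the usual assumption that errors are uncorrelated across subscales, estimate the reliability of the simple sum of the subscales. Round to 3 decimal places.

0.752

Var(I+A) = 2 + 2·[0.33] = 2 + 0.66 = 2.66.
Because errors are independent across components, Cov(Tᵢ,Tⱼ) = Cov(Xᵢ,Xⱼ); the off-diagonal part of the true-score variance is the same as above.
True-score variance = [0.59 + 0.75] + 0.66 = 1.34 + 0.66 = 2.
Reliability = 2 / 2.66 = 0.752.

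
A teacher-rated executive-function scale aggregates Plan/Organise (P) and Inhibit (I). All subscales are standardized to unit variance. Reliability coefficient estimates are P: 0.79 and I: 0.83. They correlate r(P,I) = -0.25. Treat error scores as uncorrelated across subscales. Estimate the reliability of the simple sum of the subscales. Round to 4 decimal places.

Var(P+I) = 2 + 2·[(-0.25)] = 2 − 0.5 = 1.5.
Under uncorrelated errors the observed covariances equal the true-score covariances, so only the own-variance terms attenuate.
True-score variance = [0.79 + 0.83] − 0.5 = 1.62 − 0.5 = 1.12.
Reliability = 1.12 / 1.5 = 0.7467.

0.7467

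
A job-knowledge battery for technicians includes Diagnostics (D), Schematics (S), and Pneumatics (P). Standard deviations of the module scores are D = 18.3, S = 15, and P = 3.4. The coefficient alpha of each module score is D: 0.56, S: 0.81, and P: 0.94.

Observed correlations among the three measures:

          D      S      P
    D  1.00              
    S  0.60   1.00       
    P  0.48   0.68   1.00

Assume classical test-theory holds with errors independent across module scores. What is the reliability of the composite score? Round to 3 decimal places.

Var(D+S+P) = 18.3² + 15² + 3.4² + 2·[18.3·15·0.60 + 18.3·3.4·0.48 + 15·3.4·0.68] = 571.45 + 458.491 = 1029.94.
Because errors are independent across components, Cov(Tᵢ,Tⱼ) = Cov(Xᵢ,Xⱼ); the off-diagonal part of the true-score variance is the same as above.
True-score variance = [18.3²·0.56 + 15²·0.81 + 3.4²·0.94] + 458.491 = 380.655 + 458.491 = 839.146.
Reliability = 839.146 / 1029.94 = 0.815.

0.815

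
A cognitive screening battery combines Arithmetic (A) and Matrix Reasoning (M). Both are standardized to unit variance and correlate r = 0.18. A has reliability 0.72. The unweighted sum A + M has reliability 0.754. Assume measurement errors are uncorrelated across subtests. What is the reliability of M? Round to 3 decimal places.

0.699

Var(A+M) = 2 + 2·0.18 = 2.360.
True-score variance = ρ_A + ρ_M + 2·0.18, so 0.754 = (0.72 + ρ_M + 0.36) / 2.360.
ρ_M = 0.754·2.360 − 0.72 − 0.36 = 0.699.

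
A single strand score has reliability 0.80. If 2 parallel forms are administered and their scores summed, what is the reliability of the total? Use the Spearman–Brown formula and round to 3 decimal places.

ρ_k = kρ / (1 + (k−1)ρ) = 2·0.80 / (1 + 1·0.80) = 1.600 / 1.800 = 0.889.

0.889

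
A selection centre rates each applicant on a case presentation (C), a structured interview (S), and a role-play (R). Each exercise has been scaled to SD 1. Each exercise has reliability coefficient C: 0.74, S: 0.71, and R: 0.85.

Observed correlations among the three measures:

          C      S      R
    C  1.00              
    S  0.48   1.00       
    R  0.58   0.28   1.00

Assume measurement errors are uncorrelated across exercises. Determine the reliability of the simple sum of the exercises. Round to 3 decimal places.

Var(C+S+R) = 3 + 2·[0.48 + 0.58 + 0.28] = 3 + 2.68 = 5.68.
With uncorrelated errors the cross-covariances are all true-score covariance, so they carry over unchanged; only the diagonal terms shrink to ρᵢσᵢ².
True-score variance = [0.74 + 0.71 + 0.85] + 2.68 = 2.3 + 2.68 = 4.98.
Reliability = 4.98 / 5.68 = 0.877.

0.877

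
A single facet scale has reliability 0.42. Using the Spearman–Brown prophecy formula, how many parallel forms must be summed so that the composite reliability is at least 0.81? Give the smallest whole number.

6

k ≥ ρ*(1−ρ₁)/(ρ₁(1−ρ*)) = 0.81·0.58 / (0.42·0.19) = 5.887.
Smallest integer k = 6.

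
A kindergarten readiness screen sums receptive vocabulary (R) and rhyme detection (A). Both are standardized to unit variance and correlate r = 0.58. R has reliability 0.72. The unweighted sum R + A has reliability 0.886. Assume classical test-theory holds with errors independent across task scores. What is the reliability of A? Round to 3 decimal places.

0.920

Var(R+A) = 2 + 2·0.58 = 3.160.
True-score variance = ρ_R + ρ_A + 2·0.58, so 0.886 = (0.72 + ρ_A + 1.16) / 3.160.
ρ_A = 0.886·3.160 − 0.72 − 1.16 = 0.920.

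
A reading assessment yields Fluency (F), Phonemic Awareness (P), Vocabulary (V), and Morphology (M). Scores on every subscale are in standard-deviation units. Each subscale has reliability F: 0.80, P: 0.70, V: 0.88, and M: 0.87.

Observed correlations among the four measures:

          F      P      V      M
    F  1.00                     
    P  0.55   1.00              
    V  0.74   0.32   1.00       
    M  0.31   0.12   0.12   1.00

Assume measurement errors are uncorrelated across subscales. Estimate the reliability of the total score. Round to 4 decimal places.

Var(F+P+V+M) = 4 + 2·[0.55 + 0.74 + 0.31 + 0.32 + 0.12 + 0.12] = 4 + 4.32 = 8.32.
With uncorrelated errors the cross-covariances are all true-score covariance, so they carry over unchanged; only the diagonal terms shrink to ρᵢσᵢ².
True-score variance = [0.80 + 0.70 + 0.88 + 0.87] + 4.32 = 3.25 + 4.32 = 7.57.
Reliability = 7.57 / 8.32 = 0.9099.

0.9099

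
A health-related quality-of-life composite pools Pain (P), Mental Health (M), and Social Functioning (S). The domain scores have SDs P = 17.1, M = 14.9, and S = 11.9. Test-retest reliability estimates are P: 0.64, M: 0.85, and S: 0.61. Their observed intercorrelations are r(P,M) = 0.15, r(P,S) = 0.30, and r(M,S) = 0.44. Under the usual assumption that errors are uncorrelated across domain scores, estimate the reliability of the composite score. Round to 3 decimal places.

Var(P+M+S) = 17.1² + 14.9² + 11.9² + 2·[17.1·14.9·0.15 + 17.1·11.9·0.30 + 14.9·11.9·0.44] = 656.03 + 354.564 = 1010.59.
Because errors are independent across components, Cov(Tᵢ,Tⱼ) = Cov(Xᵢ,Xⱼ); the off-diagonal part of the true-score variance is the same as above.
True-score variance = [17.1²·0.64 + 14.9²·0.85 + 11.9²·0.61] + 354.564 = 462.233 + 354.564 = 816.797.
Reliability = 816.797 / 1010.59 = 0.808.

0.808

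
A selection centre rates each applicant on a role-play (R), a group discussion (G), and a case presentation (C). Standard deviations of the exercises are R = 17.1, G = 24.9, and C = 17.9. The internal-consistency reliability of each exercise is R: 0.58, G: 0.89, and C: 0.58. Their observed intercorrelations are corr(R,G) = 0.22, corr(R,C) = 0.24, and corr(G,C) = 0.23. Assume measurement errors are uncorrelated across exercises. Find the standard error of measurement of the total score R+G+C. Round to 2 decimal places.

18.04

Var(total) = 1232.83 + 539.297 = 1772.13.
True-score variance = 907.244 + 539.297 = 1446.54, so reliability = 0.8163.
Error variance = 1772.13 − 1446.54 = 325.586; SEM = √325.586 = 18.04.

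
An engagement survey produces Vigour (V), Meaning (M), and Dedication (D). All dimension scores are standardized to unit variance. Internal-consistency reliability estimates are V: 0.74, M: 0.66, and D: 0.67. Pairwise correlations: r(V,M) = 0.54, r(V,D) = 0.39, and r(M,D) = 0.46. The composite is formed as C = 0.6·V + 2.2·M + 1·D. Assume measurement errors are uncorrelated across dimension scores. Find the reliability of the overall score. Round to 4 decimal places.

Var(C) = 0.6² + 2.2² + 1 + 2·[1.32·0.54 + 0.6·0.39 + 2.2·0.46] = 6.2 + 3.9176 = 10.1176.
Under uncorrelated errors the observed covariances equal the true-score covariances, so only the own-variance terms attenuate.
True-score variance = [0.6²·0.74 + 2.2²·0.66 + 0.67] + 3.9176 = 4.1308 + 3.9176 = 8.0484.
Reliability = 8.0484 / 10.1176 = 0.7955.

0.7955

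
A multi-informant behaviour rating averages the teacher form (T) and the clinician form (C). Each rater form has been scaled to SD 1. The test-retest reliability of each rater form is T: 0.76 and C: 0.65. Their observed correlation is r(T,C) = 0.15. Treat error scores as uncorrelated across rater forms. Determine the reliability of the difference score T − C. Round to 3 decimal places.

0.653

Var(T−C) = 1 + 1 − 2·0.15 = 2 − 0.3 = 1.7.
With uncorrelated errors the cross-covariances are all true-score covariance, so they carry over unchanged; only the diagonal terms shrink to ρᵢσᵢ².
True-score variance = [0.76 + 0.65] − 0.3 = 1.41 − 0.3 = 1.11.
Reliability = 1.11 / 1.7 = 0.653.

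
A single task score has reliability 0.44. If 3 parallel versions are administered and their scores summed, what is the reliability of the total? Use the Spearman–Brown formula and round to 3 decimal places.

ρ_k = kρ / (1 + (k−1)ρ) = 3·0.44 / (1 + 2·0.44) = 1.320 / 1.880 = 0.702.

0.702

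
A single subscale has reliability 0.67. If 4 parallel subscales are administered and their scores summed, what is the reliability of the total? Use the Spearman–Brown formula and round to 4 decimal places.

ρ_k = kρ / (1 + (k−1)ρ) = 4·0.67 / (1 + 3·0.67) = 2.680 / 3.010 = 0.8904.

0.8904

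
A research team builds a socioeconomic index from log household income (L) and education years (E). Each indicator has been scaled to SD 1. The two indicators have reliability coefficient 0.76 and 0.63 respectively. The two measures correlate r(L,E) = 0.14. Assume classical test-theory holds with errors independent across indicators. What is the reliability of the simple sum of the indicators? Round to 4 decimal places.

0.7325

Var(L+E) = 2 + 2·[0.14] = 2 + 0.28 = 2.28.
Under uncorrelated errors the observed covariances equal the true-score covariances, so only the own-variance terms attenuate.
True-score variance = [0.76 + 0.63] + 0.28 = 1.39 + 0.28 = 1.67.
Reliability = 1.67 / 2.28 = 0.7325.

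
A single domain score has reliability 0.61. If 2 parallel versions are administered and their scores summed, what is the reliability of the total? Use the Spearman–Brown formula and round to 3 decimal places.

0.758

ρ_k = kρ / (1 + (k−1)ρ) = 2·0.61 / (1 + 1·0.61) = 1.220 / 1.610 = 0.758.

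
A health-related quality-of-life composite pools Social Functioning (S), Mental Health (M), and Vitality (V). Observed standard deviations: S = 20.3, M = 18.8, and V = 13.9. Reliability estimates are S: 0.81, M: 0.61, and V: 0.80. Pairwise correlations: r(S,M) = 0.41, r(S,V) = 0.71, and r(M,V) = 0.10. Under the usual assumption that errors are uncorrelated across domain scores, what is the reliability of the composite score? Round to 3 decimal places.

0.852

Var(S+M+V) = 20.3² + 18.8² + 13.9² + 2·[20.3·18.8·0.41 + 20.3·13.9·0.71 + 18.8·13.9·0.10] = 958.74 + 765.89 = 1724.63.
Because errors are independent across components, Cov(Tᵢ,Tⱼ) = Cov(Xᵢ,Xⱼ); the off-diagonal part of the true-score variance is the same as above.
True-score variance = [20.3²·0.81 + 18.8²·0.61 + 13.9²·0.80] + 765.89 = 703.959 + 765.89 = 1469.85.
Reliability = 1469.85 / 1724.63 = 0.852.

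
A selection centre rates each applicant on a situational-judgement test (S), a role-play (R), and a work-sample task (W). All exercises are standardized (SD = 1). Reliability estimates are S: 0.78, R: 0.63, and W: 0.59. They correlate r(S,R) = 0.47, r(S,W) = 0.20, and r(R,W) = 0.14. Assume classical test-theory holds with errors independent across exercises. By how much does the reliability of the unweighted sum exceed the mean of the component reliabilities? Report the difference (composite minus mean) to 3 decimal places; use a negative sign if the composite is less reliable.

0.117

Var(sum) = 3 + 1.62 = 4.62; true-score variance = 2 + 1.62 = 3.62; composite reliability = 0.7835.
Mean component reliability = 0.6667.
Difference = 0.7835 − 0.6667 = 0.117.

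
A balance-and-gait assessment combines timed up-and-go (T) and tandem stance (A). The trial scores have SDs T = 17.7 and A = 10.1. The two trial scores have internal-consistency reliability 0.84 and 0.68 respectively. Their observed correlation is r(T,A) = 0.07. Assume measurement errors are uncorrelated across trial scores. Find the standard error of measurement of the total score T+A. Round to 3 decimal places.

9.098

Var(total) = 415.3 + 25.0278 = 440.328.
True-score variance = 332.53 + 25.0278 = 357.558, so reliability = 0.8120.
Error variance = 440.328 − 357.558 = 82.7696; SEM = √82.7696 = 9.098.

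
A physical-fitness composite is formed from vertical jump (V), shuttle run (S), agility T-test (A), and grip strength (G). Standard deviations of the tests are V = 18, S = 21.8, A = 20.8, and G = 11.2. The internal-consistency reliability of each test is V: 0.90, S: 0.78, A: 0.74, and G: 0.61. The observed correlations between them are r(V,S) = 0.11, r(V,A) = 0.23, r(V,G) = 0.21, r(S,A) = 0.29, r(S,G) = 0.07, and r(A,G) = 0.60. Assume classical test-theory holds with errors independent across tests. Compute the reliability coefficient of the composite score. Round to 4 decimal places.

Var(V+S+A+G) = 18² + 21.8² + 20.8² + 11.2² + 2·[18·21.8·0.11 + 18·20.8·0.23 + 18·11.2·0.21 + 21.8·20.8·0.29 + 21.8·11.2·0.07 + 20.8·11.2·0.60] = 1357.32 + 919.954 = 2277.27.
Because errors are independent across components, Cov(Tᵢ,Tⱼ) = Cov(Xᵢ,Xⱼ); the off-diagonal part of the true-score variance is the same as above.
True-score variance = [18²·0.90 + 21.8²·0.78 + 20.8²·0.74 + 11.2²·0.61] + 919.954 = 1058.96 + 919.954 = 1978.91.
Reliability = 1978.91 / 2277.27 = 0.8690.

0.8690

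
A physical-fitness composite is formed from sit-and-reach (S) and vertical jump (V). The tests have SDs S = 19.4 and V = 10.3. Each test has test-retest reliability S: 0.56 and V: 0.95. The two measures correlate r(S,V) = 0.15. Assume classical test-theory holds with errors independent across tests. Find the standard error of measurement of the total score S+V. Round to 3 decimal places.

13.073

Var(total) = 482.45 + 59.946 = 542.396.
True-score variance = 311.547 + 59.946 = 371.493, so reliability = 0.6849.
Error variance = 542.396 − 371.493 = 170.903; SEM = √170.903 = 13.073.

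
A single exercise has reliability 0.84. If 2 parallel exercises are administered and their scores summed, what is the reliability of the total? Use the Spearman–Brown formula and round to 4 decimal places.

ρ_k = kρ / (1 + (k−1)ρ) = 2·0.84 / (1 + 1·0.84) = 1.680 / 1.840 = 0.9130.

0.9130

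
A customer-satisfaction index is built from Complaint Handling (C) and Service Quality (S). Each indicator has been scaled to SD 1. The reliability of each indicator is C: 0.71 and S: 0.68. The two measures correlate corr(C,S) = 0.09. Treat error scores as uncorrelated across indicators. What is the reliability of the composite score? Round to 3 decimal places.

0.720

Var(C+S) = 2 + 2·[0.09] = 2 + 0.18 = 2.18.
Because errors are independent across components, Cov(Tᵢ,Tⱼ) = Cov(Xᵢ,Xⱼ); the off-diagonal part of the true-score variance is the same as above.
True-score variance = [0.71 + 0.68] + 0.18 = 1.39 + 0.18 = 1.57.
Reliability = 1.57 / 2.18 = 0.720.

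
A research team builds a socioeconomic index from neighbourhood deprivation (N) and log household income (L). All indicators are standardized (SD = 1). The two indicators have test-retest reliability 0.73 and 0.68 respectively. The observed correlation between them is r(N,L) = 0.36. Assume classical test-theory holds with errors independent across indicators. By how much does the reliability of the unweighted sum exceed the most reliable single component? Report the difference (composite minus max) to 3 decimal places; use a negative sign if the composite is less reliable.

Var(sum) = 2 + 0.72 = 2.72; true-score variance = 1.41 + 0.72 = 2.13; composite reliability = 0.7831.
Max component reliability = 0.7300.
Difference = 0.7831 − 0.7300 = 0.053.

0.053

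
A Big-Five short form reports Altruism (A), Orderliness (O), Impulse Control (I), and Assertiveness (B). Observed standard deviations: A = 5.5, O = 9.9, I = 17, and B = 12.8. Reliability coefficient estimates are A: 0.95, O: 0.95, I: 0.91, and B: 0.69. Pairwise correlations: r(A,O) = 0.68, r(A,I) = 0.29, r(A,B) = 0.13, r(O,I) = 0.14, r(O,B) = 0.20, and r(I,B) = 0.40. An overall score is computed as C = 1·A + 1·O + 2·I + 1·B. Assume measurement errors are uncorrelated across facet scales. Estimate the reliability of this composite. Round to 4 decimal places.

0.9247

Var(C) = 5.5² + 9.9² + 2²·17² + 12.8² + 2·[5.5·9.9·0.68 + 2·5.5·17·0.29 + 5.5·12.8·0.13 + 2·9.9·17·0.14 + 9.9·12.8·0.20 + 2·17·12.8·0.40] = 1448.1 + 693.912 = 2142.01.
Under uncorrelated errors the observed covariances equal the true-score covariances, so only the own-variance terms attenuate.
True-score variance = [5.5²·0.95 + 9.9²·0.95 + 2²·17²·0.91 + 12.8²·0.69] + 693.912 = 1286.86 + 693.912 = 1980.77.
Reliability = 1980.77 / 2142.01 = 0.9247.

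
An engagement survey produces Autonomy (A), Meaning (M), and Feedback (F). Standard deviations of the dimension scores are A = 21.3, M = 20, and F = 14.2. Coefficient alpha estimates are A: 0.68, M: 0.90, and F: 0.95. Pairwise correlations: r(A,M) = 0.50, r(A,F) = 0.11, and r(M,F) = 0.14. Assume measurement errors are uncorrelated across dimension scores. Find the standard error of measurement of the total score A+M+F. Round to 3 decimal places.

Var(total) = 1055.33 + 572.061 = 1627.39.
True-score variance = 860.067 + 572.061 = 1432.13, so reliability = 0.8800.
Error variance = 1627.39 − 1432.13 = 195.263; SEM = √195.263 = 13.974.

13.974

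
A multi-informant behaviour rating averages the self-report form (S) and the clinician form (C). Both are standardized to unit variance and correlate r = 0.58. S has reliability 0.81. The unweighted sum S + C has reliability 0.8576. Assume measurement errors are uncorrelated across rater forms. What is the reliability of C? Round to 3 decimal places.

Var(S+C) = 2 + 2·0.58 = 3.160.
True-score variance = ρ_S + ρ_C + 2·0.58, so 0.8576 = (0.81 + ρ_C + 1.16) / 3.160.
ρ_C = 0.8576·3.160 − 0.81 − 1.16 = 0.740.

0.740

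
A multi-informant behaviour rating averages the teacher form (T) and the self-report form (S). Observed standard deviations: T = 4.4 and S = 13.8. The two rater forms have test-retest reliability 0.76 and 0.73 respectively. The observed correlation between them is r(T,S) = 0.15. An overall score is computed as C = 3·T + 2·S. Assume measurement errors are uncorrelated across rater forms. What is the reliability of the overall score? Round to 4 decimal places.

0.7632

Var(C) = 3²·4.4² + 2²·13.8² + 2·[6·4.4·13.8·0.15] = 936 + 109.296 = 1045.3.
Because errors are independent across components, Cov(Tᵢ,Tⱼ) = Cov(Xᵢ,Xⱼ); the off-diagonal part of the true-score variance is the same as above.
True-score variance = [3²·4.4²·0.76 + 2²·13.8²·0.73] + 109.296 = 688.507 + 109.296 = 797.803.
Reliability = 797.803 / 1045.3 = 0.7632.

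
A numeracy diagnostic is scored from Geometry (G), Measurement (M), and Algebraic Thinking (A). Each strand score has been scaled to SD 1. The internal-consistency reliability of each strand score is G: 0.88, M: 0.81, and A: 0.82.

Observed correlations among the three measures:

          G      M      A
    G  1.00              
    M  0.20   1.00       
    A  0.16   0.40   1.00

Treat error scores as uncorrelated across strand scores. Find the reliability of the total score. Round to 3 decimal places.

Var(G+M+A) = 3 + 2·[0.20 + 0.16 + 0.40] = 3 + 1.52 = 4.52.
Under uncorrelated errors the observed covariances equal the true-score covariances, so only the own-variance terms attenuate.
True-score variance = [0.88 + 0.81 + 0.82] + 1.52 = 2.51 + 1.52 = 4.03.
Reliability = 4.03 / 4.52 = 0.892.

0.892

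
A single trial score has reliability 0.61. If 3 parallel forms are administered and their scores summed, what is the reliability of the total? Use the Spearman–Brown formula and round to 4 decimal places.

ρ_k = kρ / (1 + (k−1)ρ) = 3·0.61 / (1 + 2·0.61) = 1.830 / 2.220 = 0.8243.

0.8243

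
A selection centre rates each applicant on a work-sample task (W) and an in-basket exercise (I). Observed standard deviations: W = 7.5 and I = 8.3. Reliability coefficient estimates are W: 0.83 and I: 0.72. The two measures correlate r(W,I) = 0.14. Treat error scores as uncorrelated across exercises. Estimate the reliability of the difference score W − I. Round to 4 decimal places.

0.7321

Var(W−I) = 7.5² + 8.3² − 2·7.5·8.3·0.14 = 125.14 − 17.43 = 107.71.
Because errors are independent across components, Cov(Tᵢ,Tⱼ) = Cov(Xᵢ,Xⱼ); the off-diagonal part of the true-score variance is the same as above.
True-score variance = [7.5²·0.83 + 8.3²·0.72] − 17.43 = 96.2883 − 17.43 = 78.8583.
Reliability = 78.8583 / 107.71 = 0.7321.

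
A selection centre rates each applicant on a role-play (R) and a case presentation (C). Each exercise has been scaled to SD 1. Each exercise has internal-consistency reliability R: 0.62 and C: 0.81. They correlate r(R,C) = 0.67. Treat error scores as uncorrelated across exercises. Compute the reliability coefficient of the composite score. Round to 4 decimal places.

0.8293

Var(R+C) = 2 + 2·[0.67] = 2 + 1.34 = 3.34.
Because errors are independent across components, Cov(Tᵢ,Tⱼ) = Cov(Xᵢ,Xⱼ); the off-diagonal part of the true-score variance is the same as above.
True-score variance = [0.62 + 0.81] + 1.34 = 1.43 + 1.34 = 2.77.
Reliability = 2.77 / 3.34 = 0.8293.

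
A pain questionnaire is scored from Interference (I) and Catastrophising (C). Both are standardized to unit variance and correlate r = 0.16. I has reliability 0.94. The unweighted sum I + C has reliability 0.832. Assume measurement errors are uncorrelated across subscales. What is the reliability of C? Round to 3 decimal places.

Var(I+C) = 2 + 2·0.16 = 2.320.
True-score variance = ρ_I + ρ_C + 2·0.16, so 0.832 = (0.94 + ρ_C + 0.32) / 2.320.
ρ_C = 0.832·2.320 − 0.94 − 0.32 = 0.670.

0.670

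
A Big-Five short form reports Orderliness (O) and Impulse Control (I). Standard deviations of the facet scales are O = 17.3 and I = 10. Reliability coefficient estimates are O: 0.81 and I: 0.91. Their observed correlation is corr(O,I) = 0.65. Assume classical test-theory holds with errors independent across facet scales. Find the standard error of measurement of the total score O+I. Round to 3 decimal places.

Var(total) = 399.29 + 224.9 = 624.19.
True-score variance = 333.425 + 224.9 = 558.325, so reliability = 0.8945.
Error variance = 624.19 − 558.325 = 65.8651; SEM = √65.8651 = 8.116.

8.116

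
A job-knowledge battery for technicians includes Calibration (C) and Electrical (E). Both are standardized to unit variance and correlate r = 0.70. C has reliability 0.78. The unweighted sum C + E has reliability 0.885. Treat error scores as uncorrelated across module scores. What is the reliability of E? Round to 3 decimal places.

Var(C+E) = 2 + 2·0.70 = 3.400.
True-score variance = ρ_C + ρ_E + 2·0.70, so 0.885 = (0.78 + ρ_E + 1.40) / 3.400.
ρ_E = 0.885·3.400 − 0.78 − 1.40 = 0.829.

0.829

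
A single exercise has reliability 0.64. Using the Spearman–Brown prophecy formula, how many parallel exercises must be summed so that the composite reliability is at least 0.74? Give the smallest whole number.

k ≥ ρ*(1−ρ₁)/(ρ₁(1−ρ*)) = 0.74·0.36 / (0.64·0.26) = 1.601.
Smallest integer k = 2.

2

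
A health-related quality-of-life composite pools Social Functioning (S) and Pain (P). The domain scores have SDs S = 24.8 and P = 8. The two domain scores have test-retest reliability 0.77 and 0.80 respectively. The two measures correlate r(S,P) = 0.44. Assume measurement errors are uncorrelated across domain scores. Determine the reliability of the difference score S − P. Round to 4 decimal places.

Var(S−P) = 24.8² + 8² − 2·24.8·8·0.44 = 679.04 − 174.592 = 504.448.
Because errors are independent across components, Cov(Tᵢ,Tⱼ) = Cov(Xᵢ,Xⱼ); the off-diagonal part of the true-score variance is the same as above.
True-score variance = [24.8²·0.77 + 8²·0.80] − 174.592 = 524.781 − 174.592 = 350.189.
Reliability = 350.189 / 504.448 = 0.6942.

0.6942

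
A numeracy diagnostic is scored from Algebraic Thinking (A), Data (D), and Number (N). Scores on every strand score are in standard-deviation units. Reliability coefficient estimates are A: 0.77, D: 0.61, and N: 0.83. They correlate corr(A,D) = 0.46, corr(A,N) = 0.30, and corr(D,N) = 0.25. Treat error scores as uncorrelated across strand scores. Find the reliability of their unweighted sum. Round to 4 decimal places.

Var(A+D+N) = 3 + 2·[0.46 + 0.30 + 0.25] = 3 + 2.02 = 5.02.
Under uncorrelated errors the observed covariances equal the true-score covariances, so only the own-variance terms attenuate.
True-score variance = [0.77 + 0.61 + 0.83] + 2.02 = 2.21 + 2.02 = 4.23.
Reliability = 4.23 / 5.02 = 0.8426.

0.8426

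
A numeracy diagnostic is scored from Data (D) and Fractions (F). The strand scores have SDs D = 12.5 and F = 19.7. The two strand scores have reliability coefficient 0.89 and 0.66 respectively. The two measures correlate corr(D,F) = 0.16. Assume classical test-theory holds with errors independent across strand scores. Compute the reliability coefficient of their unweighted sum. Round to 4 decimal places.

0.7607

Var(D+F) = 12.5² + 19.7² + 2·[12.5·19.7·0.16] = 544.34 + 78.8 = 623.14.
Because errors are independent across components, Cov(Tᵢ,Tⱼ) = Cov(Xᵢ,Xⱼ); the off-diagonal part of the true-score variance is the same as above.
True-score variance = [12.5²·0.89 + 19.7²·0.66] + 78.8 = 395.202 + 78.8 = 474.002.
Reliability = 474.002 / 623.14 = 0.7607.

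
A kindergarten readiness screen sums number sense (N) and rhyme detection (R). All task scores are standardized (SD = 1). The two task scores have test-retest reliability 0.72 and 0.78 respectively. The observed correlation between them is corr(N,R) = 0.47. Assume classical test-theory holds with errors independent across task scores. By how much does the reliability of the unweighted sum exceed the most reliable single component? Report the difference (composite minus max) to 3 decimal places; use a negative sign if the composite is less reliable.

0.050

Var(sum) = 2 + 0.94 = 2.94; true-score variance = 1.5 + 0.94 = 2.44; composite reliability = 0.8299.
Max component reliability = 0.7800.
Difference = 0.8299 − 0.7800 = 0.050.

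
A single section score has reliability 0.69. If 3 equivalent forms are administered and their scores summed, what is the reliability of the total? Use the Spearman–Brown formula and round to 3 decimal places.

ρ_k = kρ / (1 + (k−1)ρ) = 3·0.69 / (1 + 2·0.69) = 2.070 / 2.380 = 0.870.

0.870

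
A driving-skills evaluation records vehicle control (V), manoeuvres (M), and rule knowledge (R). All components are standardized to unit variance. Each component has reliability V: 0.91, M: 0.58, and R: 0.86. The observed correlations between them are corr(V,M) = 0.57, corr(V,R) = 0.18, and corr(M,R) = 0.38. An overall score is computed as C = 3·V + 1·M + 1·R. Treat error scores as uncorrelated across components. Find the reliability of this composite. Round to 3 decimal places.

Var(C) = 3² + 1 + 1 + 2·[3·0.57 + 3·0.18 + 0.38] = 11 + 5.26 = 16.26.
Under uncorrelated errors the observed covariances equal the true-score covariances, so only the own-variance terms attenuate.
True-score variance = [3²·0.91 + 0.58 + 0.86] + 5.26 = 9.63 + 5.26 = 14.89.
Reliability = 14.89 / 16.26 = 0.916.

0.916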